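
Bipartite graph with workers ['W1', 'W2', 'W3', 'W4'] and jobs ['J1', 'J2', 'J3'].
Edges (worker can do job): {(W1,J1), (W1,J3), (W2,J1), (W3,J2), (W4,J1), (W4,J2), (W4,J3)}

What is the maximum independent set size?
Maximum independent set = 4

By König's theorem:
- Min vertex cover = Max matching = 3
- Max independent set = Total vertices - Min vertex cover
- Max independent set = 7 - 3 = 4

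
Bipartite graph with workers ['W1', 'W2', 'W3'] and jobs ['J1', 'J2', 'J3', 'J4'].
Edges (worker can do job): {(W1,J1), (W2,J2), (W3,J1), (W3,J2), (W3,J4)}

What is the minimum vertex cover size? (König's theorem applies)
Minimum vertex cover size = 3

By König's theorem: in bipartite graphs,
min vertex cover = max matching = 3

Maximum matching has size 3, so minimum vertex cover also has size 3.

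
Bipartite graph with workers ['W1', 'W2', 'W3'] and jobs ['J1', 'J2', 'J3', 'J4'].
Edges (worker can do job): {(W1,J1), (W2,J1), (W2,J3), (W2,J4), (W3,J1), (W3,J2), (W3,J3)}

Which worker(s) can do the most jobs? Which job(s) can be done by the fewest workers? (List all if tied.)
Most versatile: W2, W3 (3 jobs); Least covered: J2, J4 (1 workers)

Worker degrees (jobs they can do): W1:1, W2:3, W3:3
Job degrees (workers who can do it): J1:3, J2:1, J3:2, J4:1

Maximum worker degree is 3, achieved by: W2, W3
Minimum job degree is 1, achieved by: J2, J4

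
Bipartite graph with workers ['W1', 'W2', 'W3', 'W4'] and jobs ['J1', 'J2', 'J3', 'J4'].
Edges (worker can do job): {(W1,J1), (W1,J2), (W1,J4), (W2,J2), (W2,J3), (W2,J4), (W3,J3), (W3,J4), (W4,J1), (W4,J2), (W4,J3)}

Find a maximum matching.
Matching: {(W1,J1), (W2,J4), (W3,J3), (W4,J2)}

Maximum matching (size 4):
  W1 → J1
  W2 → J4
  W3 → J3
  W4 → J2

Each worker is assigned to at most one job, and each job to at most one worker.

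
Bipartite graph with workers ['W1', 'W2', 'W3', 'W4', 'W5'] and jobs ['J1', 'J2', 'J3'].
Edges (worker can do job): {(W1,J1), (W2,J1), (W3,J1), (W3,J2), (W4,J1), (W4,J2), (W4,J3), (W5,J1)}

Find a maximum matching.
Matching: {(W3,J2), (W4,J3), (W5,J1)}

Maximum matching (size 3):
  W3 → J2
  W4 → J3
  W5 → J1

Each worker is assigned to at most one job, and each job to at most one worker.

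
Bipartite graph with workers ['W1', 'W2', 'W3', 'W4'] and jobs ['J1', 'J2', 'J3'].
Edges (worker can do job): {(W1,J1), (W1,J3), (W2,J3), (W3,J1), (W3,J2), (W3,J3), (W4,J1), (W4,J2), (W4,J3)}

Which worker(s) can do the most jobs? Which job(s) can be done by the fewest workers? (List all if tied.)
Most versatile: W3, W4 (3 jobs); Least covered: J2 (2 workers)

Worker degrees (jobs they can do): W1:2, W2:1, W3:3, W4:3
Job degrees (workers who can do it): J1:3, J2:2, J3:4

Maximum worker degree is 3, achieved by: W3, W4
Minimum job degree is 2, achieved by: J2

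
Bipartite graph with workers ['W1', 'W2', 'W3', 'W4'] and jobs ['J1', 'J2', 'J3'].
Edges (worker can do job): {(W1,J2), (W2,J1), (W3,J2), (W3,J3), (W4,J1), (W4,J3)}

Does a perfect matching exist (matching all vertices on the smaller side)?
Yes, perfect matching exists (size 3)

Perfect matching: {(W1,J2), (W3,J3), (W4,J1)}
All 3 vertices on the smaller side are matched.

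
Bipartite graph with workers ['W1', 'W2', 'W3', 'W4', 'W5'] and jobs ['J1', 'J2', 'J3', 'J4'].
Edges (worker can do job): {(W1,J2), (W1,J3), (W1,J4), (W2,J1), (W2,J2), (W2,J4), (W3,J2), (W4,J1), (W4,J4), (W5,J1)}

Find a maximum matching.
Matching: {(W1,J3), (W3,J2), (W4,J4), (W5,J1)}

Maximum matching (size 4):
  W1 → J3
  W3 → J2
  W4 → J4
  W5 → J1

Each worker is assigned to at most one job, and each job to at most one worker.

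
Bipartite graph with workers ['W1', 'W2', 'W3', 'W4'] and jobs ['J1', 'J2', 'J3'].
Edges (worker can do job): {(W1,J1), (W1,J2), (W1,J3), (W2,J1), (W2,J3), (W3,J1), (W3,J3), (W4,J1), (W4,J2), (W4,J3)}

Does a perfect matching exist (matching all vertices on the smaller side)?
Yes, perfect matching exists (size 3)

Perfect matching: {(W1,J2), (W3,J1), (W4,J3)}
All 3 vertices on the smaller side are matched.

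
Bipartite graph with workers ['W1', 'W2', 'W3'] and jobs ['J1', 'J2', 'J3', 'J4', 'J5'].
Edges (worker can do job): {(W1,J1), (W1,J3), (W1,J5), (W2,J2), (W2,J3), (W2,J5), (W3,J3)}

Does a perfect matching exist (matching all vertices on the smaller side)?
Yes, perfect matching exists (size 3)

Perfect matching: {(W1,J5), (W2,J2), (W3,J3)}
All 3 vertices on the smaller side are matched.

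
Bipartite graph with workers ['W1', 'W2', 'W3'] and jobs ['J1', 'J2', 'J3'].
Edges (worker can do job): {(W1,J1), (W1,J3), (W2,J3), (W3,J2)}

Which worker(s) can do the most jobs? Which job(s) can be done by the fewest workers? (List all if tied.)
Most versatile: W1 (2 jobs); Least covered: J1, J2 (1 workers)

Worker degrees (jobs they can do): W1:2, W2:1, W3:1
Job degrees (workers who can do it): J1:1, J2:1, J3:2

Maximum worker degree is 2, achieved by: W1
Minimum job degree is 1, achieved by: J1, J2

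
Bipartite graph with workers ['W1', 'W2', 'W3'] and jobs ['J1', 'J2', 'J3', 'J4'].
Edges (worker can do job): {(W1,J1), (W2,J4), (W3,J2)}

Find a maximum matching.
Matching: {(W1,J1), (W2,J4), (W3,J2)}

Maximum matching (size 3):
  W1 → J1
  W2 → J4
  W3 → J2

Each worker is assigned to at most one job, and each job to at most one worker.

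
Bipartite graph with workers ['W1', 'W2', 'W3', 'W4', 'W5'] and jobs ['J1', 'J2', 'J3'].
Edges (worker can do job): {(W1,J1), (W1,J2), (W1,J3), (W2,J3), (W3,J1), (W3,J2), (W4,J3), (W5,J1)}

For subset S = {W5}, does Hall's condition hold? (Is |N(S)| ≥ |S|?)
Yes: |N(S)| = 1, |S| = 1

Subset S = {W5}
Neighbors N(S) = {J1}

|N(S)| = 1, |S| = 1
Hall's condition: |N(S)| ≥ |S| is satisfied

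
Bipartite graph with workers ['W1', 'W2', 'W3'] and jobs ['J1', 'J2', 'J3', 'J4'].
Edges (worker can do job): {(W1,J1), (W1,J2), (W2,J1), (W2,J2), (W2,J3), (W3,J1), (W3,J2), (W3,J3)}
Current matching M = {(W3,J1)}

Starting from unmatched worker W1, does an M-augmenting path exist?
Yes: W1 → J1 → W3 → J2

An M-augmenting path alternates non-matching / matching edges, starting and ending at unmatched vertices.
Path: W1 → J1 → W3 → J2
(J2 is unmatched in M, so the path is augmenting.)
Flipping edges along this path would increase |M| from 1 to 2.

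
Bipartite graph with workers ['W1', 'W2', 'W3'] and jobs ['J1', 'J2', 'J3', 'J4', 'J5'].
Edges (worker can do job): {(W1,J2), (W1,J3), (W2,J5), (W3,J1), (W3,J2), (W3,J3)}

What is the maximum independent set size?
Maximum independent set = 5

By König's theorem:
- Min vertex cover = Max matching = 3
- Max independent set = Total vertices - Min vertex cover
- Max independent set = 8 - 3 = 5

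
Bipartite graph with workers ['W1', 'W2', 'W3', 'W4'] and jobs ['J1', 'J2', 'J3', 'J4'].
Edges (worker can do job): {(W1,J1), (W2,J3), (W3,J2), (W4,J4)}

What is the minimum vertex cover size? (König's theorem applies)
Minimum vertex cover size = 4

By König's theorem: in bipartite graphs,
min vertex cover = max matching = 4

Maximum matching has size 4, so minimum vertex cover also has size 4.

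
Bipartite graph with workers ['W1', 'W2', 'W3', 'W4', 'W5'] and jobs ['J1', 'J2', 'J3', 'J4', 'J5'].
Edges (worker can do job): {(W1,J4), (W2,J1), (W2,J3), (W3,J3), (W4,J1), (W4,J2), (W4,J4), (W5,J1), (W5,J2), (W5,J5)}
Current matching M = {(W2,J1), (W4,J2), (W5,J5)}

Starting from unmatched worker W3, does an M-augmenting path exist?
Yes: W3 → J3

An M-augmenting path alternates non-matching / matching edges, starting and ending at unmatched vertices.
Path: W3 → J3
(J3 is unmatched in M, so the path is augmenting.)
Flipping edges along this path would increase |M| from 3 to 4.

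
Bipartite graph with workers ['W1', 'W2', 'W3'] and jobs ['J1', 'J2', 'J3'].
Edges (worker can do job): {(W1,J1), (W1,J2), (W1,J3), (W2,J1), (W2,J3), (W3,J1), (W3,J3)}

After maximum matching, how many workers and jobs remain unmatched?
Unmatched: 0 workers, 0 jobs

Maximum matching size: 3
Workers: 3 total, 3 matched, 0 unmatched
Jobs: 3 total, 3 matched, 0 unmatched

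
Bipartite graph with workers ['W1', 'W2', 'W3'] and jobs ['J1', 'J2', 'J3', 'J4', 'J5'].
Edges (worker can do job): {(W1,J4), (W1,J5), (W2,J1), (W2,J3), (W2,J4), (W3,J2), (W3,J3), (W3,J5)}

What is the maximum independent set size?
Maximum independent set = 5

By König's theorem:
- Min vertex cover = Max matching = 3
- Max independent set = Total vertices - Min vertex cover
- Max independent set = 8 - 3 = 5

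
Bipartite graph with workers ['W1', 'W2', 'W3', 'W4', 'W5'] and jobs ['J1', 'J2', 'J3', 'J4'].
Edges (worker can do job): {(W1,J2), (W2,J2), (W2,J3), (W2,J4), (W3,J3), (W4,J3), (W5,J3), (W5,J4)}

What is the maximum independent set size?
Maximum independent set = 6

By König's theorem:
- Min vertex cover = Max matching = 3
- Max independent set = Total vertices - Min vertex cover
- Max independent set = 9 - 3 = 6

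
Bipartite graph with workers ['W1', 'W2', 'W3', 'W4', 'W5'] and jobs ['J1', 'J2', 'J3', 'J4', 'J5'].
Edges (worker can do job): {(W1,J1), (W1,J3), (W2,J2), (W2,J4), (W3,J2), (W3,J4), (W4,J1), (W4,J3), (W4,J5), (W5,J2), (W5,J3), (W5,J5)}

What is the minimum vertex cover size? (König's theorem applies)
Minimum vertex cover size = 5

By König's theorem: in bipartite graphs,
min vertex cover = max matching = 5

Maximum matching has size 5, so minimum vertex cover also has size 5.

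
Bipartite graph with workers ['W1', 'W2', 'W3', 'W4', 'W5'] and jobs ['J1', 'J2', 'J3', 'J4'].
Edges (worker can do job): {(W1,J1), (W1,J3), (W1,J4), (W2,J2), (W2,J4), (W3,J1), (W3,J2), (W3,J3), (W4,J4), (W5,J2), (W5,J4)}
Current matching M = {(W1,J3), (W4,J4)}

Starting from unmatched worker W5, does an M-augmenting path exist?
Yes: W5 → J2

An M-augmenting path alternates non-matching / matching edges, starting and ending at unmatched vertices.
Path: W5 → J2
(J2 is unmatched in M, so the path is augmenting.)
Flipping edges along this path would increase |M| from 2 to 3.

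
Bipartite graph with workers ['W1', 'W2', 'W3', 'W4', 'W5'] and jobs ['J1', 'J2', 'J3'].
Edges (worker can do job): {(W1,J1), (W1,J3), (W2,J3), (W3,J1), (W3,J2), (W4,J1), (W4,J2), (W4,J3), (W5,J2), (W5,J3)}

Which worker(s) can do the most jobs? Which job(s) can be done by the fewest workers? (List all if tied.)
Most versatile: W4 (3 jobs); Least covered: J1, J2 (3 workers)

Worker degrees (jobs they can do): W1:2, W2:1, W3:2, W4:3, W5:2
Job degrees (workers who can do it): J1:3, J2:3, J3:4

Maximum worker degree is 3, achieved by: W4
Minimum job degree is 3, achieved by: J1, J2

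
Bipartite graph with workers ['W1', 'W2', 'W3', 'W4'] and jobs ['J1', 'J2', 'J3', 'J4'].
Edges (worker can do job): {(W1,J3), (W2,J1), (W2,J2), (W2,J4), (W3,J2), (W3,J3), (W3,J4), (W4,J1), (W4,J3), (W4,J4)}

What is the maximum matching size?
Maximum matching size = 4

Maximum matching: {(W1,J3), (W2,J1), (W3,J2), (W4,J4)}
Size: 4

This assigns 4 workers to 4 distinct jobs.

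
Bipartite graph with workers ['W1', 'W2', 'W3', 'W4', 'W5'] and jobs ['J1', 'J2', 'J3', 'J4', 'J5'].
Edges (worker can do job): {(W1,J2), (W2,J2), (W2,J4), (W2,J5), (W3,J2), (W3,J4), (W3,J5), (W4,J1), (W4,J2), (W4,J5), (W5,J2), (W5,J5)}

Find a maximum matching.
Matching: {(W2,J4), (W3,J5), (W4,J1), (W5,J2)}

Maximum matching (size 4):
  W2 → J4
  W3 → J5
  W4 → J1
  W5 → J2

Each worker is assigned to at most one job, and each job to at most one worker.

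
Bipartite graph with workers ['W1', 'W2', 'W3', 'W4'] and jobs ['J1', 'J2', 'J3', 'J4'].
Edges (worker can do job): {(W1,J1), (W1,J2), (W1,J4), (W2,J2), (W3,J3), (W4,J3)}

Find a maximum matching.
Matching: {(W1,J1), (W2,J2), (W4,J3)}

Maximum matching (size 3):
  W1 → J1
  W2 → J2
  W4 → J3

Each worker is assigned to at most one job, and each job to at most one worker.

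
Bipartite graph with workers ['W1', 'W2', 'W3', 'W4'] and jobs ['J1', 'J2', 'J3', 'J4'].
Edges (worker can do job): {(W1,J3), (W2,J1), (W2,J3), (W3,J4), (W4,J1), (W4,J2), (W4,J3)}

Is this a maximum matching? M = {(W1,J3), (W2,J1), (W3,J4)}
No, size 3 is not maximum

Proposed matching has size 3.
Maximum matching size for this graph: 4.

This is NOT maximum - can be improved to size 4.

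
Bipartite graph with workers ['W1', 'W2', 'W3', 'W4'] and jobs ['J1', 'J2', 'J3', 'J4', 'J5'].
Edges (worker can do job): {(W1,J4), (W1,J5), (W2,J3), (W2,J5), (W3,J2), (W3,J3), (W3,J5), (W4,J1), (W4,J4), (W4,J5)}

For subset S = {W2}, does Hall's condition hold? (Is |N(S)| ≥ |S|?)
Yes: |N(S)| = 2, |S| = 1

Subset S = {W2}
Neighbors N(S) = {J3, J5}

|N(S)| = 2, |S| = 1
Hall's condition: |N(S)| ≥ |S| is satisfied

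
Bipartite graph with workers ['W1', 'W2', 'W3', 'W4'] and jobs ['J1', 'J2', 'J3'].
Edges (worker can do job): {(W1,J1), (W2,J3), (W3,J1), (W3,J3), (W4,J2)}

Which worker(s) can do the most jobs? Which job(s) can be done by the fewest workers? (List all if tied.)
Most versatile: W3 (2 jobs); Least covered: J2 (1 workers)

Worker degrees (jobs they can do): W1:1, W2:1, W3:2, W4:1
Job degrees (workers who can do it): J1:2, J2:1, J3:2

Maximum worker degree is 2, achieved by: W3
Minimum job degree is 1, achieved by: J2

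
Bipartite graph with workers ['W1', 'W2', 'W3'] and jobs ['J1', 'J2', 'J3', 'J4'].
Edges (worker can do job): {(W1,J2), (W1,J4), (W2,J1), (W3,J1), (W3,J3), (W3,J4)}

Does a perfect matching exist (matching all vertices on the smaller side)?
Yes, perfect matching exists (size 3)

Perfect matching: {(W1,J4), (W2,J1), (W3,J3)}
All 3 vertices on the smaller side are matched.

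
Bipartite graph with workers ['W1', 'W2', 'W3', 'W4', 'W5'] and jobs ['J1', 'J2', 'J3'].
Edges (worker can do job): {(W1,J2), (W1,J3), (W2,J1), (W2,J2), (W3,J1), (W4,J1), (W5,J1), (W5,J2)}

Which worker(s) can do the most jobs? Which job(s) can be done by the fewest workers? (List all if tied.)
Most versatile: W1, W2, W5 (2 jobs); Least covered: J3 (1 workers)

Worker degrees (jobs they can do): W1:2, W2:2, W3:1, W4:1, W5:2
Job degrees (workers who can do it): J1:4, J2:3, J3:1

Maximum worker degree is 2, achieved by: W1, W2, W5
Minimum job degree is 1, achieved by: J3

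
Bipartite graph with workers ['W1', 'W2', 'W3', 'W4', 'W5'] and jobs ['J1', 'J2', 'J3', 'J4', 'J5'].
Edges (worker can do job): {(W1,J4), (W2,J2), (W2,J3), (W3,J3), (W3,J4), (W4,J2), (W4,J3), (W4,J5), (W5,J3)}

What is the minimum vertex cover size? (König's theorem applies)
Minimum vertex cover size = 4

By König's theorem: in bipartite graphs,
min vertex cover = max matching = 4

Maximum matching has size 4, so minimum vertex cover also has size 4.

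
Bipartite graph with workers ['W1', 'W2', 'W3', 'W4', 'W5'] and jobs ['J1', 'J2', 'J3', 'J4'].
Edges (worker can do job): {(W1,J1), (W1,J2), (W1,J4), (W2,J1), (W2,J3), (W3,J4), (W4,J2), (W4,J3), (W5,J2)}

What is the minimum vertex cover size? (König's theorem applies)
Minimum vertex cover size = 4

By König's theorem: in bipartite graphs,
min vertex cover = max matching = 4

Maximum matching has size 4, so minimum vertex cover also has size 4.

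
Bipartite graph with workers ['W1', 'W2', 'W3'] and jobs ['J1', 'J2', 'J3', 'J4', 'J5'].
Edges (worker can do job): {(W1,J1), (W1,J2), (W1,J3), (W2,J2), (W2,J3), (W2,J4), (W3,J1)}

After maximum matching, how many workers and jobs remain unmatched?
Unmatched: 0 workers, 2 jobs

Maximum matching size: 3
Workers: 3 total, 3 matched, 0 unmatched
Jobs: 5 total, 3 matched, 2 unmatched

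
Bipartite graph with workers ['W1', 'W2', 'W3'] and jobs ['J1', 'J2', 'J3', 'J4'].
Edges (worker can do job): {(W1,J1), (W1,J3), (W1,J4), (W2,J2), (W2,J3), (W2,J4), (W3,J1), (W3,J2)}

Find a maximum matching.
Matching: {(W1,J4), (W2,J3), (W3,J2)}

Maximum matching (size 3):
  W1 → J4
  W2 → J3
  W3 → J2

Each worker is assigned to at most one job, and each job to at most one worker.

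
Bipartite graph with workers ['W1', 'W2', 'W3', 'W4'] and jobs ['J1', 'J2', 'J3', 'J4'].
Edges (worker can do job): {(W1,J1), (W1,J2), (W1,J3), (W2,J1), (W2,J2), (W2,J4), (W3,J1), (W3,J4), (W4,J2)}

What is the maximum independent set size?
Maximum independent set = 4

By König's theorem:
- Min vertex cover = Max matching = 4
- Max independent set = Total vertices - Min vertex cover
- Max independent set = 8 - 4 = 4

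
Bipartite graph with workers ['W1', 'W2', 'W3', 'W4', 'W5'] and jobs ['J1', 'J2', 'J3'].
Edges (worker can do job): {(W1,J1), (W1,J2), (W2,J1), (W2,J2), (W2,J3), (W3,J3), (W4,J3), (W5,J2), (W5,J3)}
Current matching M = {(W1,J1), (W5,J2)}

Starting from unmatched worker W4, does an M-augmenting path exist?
Yes: W4 → J3

An M-augmenting path alternates non-matching / matching edges, starting and ending at unmatched vertices.
Path: W4 → J3
(J3 is unmatched in M, so the path is augmenting.)
Flipping edges along this path would increase |M| from 2 to 3.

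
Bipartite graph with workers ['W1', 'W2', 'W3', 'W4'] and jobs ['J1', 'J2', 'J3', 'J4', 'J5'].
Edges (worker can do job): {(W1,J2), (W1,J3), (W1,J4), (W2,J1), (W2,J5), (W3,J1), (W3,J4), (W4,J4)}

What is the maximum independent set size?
Maximum independent set = 5

By König's theorem:
- Min vertex cover = Max matching = 4
- Max independent set = Total vertices - Min vertex cover
- Max independent set = 9 - 4 = 5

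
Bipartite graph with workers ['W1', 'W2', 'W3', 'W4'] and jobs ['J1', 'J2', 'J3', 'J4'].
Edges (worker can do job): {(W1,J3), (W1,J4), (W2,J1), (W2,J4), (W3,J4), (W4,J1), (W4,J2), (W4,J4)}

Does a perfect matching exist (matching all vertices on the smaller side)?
Yes, perfect matching exists (size 4)

Perfect matching: {(W1,J3), (W2,J1), (W3,J4), (W4,J2)}
All 4 vertices on the smaller side are matched.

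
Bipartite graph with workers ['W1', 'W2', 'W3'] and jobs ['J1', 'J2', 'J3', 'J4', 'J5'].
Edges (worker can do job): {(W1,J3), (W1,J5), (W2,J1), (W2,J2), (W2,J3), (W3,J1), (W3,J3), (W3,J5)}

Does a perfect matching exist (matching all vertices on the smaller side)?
Yes, perfect matching exists (size 3)

Perfect matching: {(W1,J3), (W2,J2), (W3,J1)}
All 3 vertices on the smaller side are matched.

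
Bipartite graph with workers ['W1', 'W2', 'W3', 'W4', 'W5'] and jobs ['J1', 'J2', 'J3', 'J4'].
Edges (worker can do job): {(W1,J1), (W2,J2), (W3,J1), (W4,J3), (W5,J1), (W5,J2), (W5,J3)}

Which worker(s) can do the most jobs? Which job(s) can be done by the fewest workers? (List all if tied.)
Most versatile: W5 (3 jobs); Least covered: J4 (0 workers)

Worker degrees (jobs they can do): W1:1, W2:1, W3:1, W4:1, W5:3
Job degrees (workers who can do it): J1:3, J2:2, J3:2, J4:0

Maximum worker degree is 3, achieved by: W5
Minimum job degree is 0, achieved by: J4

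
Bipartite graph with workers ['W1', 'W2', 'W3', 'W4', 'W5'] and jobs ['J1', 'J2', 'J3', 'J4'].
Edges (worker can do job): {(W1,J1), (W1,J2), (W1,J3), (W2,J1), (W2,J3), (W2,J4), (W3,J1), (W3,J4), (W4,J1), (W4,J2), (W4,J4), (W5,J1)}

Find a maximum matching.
Matching: {(W1,J3), (W3,J4), (W4,J2), (W5,J1)}

Maximum matching (size 4):
  W1 → J3
  W3 → J4
  W4 → J2
  W5 → J1

Each worker is assigned to at most one job, and each job to at most one worker.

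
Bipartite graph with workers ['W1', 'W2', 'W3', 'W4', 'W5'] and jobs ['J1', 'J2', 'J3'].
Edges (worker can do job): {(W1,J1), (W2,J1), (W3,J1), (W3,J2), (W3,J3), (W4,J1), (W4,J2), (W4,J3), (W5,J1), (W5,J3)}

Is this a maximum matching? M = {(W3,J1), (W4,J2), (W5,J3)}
Yes, size 3 is maximum

Proposed matching has size 3.
Maximum matching size for this graph: 3.

This is a maximum matching.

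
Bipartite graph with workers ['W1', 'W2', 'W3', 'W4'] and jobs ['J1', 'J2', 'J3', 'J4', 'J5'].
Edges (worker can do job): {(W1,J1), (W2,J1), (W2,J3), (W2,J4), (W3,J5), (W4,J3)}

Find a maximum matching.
Matching: {(W1,J1), (W2,J4), (W3,J5), (W4,J3)}

Maximum matching (size 4):
  W1 → J1
  W2 → J4
  W3 → J5
  W4 → J3

Each worker is assigned to at most one job, and each job to at most one worker.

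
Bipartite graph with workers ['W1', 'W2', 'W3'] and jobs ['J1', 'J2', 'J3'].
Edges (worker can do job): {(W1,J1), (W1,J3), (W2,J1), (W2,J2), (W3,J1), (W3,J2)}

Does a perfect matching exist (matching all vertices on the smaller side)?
Yes, perfect matching exists (size 3)

Perfect matching: {(W1,J3), (W2,J2), (W3,J1)}
All 3 vertices on the smaller side are matched.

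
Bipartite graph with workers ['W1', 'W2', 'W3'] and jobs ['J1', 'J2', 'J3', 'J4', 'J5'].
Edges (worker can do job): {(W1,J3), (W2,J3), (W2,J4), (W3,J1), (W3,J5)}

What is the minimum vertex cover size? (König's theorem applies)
Minimum vertex cover size = 3

By König's theorem: in bipartite graphs,
min vertex cover = max matching = 3

Maximum matching has size 3, so minimum vertex cover also has size 3.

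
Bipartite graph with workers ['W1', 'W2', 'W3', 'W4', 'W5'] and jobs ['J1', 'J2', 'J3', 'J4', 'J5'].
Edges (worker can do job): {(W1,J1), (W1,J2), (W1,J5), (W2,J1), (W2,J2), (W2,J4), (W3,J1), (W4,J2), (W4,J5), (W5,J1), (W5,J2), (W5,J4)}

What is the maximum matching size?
Maximum matching size = 4

Maximum matching: {(W1,J2), (W3,J1), (W4,J5), (W5,J4)}
Size: 4

This assigns 4 workers to 4 distinct jobs.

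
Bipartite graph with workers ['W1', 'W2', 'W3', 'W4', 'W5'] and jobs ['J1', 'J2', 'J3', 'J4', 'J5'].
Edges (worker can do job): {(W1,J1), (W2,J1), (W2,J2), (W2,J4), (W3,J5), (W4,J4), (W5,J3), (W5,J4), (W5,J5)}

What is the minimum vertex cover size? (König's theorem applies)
Minimum vertex cover size = 5

By König's theorem: in bipartite graphs,
min vertex cover = max matching = 5

Maximum matching has size 5, so minimum vertex cover also has size 5.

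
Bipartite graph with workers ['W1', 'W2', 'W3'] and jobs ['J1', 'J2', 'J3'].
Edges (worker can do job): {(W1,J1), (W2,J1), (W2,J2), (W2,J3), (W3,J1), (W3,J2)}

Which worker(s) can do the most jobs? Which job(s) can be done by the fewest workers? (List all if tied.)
Most versatile: W2 (3 jobs); Least covered: J3 (1 workers)

Worker degrees (jobs they can do): W1:1, W2:3, W3:2
Job degrees (workers who can do it): J1:3, J2:2, J3:1

Maximum worker degree is 3, achieved by: W2
Minimum job degree is 1, achieved by: J3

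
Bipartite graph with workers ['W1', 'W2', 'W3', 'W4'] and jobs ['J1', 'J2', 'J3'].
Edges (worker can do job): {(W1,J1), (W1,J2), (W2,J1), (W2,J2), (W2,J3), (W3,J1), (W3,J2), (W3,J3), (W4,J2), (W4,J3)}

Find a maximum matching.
Matching: {(W2,J3), (W3,J1), (W4,J2)}

Maximum matching (size 3):
  W2 → J3
  W3 → J1
  W4 → J2

Each worker is assigned to at most one job, and each job to at most one worker.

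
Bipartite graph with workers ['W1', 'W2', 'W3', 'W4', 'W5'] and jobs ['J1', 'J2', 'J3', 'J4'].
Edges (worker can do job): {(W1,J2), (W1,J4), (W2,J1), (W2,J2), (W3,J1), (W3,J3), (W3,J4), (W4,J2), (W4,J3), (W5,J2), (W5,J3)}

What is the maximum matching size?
Maximum matching size = 4

Maximum matching: {(W1,J4), (W3,J1), (W4,J3), (W5,J2)}
Size: 4

This assigns 4 workers to 4 distinct jobs.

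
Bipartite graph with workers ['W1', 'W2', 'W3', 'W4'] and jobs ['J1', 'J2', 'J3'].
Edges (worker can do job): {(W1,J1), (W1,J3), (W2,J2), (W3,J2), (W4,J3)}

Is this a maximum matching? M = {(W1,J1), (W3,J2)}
No, size 2 is not maximum

Proposed matching has size 2.
Maximum matching size for this graph: 3.

This is NOT maximum - can be improved to size 3.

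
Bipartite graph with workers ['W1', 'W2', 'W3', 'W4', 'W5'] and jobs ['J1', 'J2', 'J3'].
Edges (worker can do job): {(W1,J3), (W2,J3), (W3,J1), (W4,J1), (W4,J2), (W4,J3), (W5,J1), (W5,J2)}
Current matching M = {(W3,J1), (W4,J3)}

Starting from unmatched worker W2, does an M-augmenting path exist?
Yes: W2 → J3 → W4 → J2

An M-augmenting path alternates non-matching / matching edges, starting and ending at unmatched vertices.
Path: W2 → J3 → W4 → J2
(J2 is unmatched in M, so the path is augmenting.)
Flipping edges along this path would increase |M| from 2 to 3.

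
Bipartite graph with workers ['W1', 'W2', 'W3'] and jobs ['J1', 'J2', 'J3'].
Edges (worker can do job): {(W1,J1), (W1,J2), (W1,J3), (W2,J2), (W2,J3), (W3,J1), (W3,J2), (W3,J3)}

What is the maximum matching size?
Maximum matching size = 3

Maximum matching: {(W1,J2), (W2,J3), (W3,J1)}
Size: 3

This assigns 3 workers to 3 distinct jobs.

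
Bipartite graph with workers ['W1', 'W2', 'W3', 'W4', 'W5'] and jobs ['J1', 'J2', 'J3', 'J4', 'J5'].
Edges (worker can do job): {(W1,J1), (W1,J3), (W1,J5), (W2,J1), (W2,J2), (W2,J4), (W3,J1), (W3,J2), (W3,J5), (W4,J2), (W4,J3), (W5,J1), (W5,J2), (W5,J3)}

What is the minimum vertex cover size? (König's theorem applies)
Minimum vertex cover size = 5

By König's theorem: in bipartite graphs,
min vertex cover = max matching = 5

Maximum matching has size 5, so minimum vertex cover also has size 5.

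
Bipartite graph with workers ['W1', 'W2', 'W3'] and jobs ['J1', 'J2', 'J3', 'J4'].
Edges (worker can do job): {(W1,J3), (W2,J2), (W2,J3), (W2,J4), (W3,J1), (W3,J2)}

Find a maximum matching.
Matching: {(W1,J3), (W2,J4), (W3,J2)}

Maximum matching (size 3):
  W1 → J3
  W2 → J4
  W3 → J2

Each worker is assigned to at most one job, and each job to at most one worker.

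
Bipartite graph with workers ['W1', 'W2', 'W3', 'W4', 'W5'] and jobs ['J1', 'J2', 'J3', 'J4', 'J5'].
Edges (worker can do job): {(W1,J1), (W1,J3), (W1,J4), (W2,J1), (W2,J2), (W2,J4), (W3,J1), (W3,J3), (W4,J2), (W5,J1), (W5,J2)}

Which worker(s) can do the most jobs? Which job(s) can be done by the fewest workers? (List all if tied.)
Most versatile: W1, W2 (3 jobs); Least covered: J5 (0 workers)

Worker degrees (jobs they can do): W1:3, W2:3, W3:2, W4:1, W5:2
Job degrees (workers who can do it): J1:4, J2:3, J3:2, J4:2, J5:0

Maximum worker degree is 3, achieved by: W1, W2
Minimum job degree is 0, achieved by: J5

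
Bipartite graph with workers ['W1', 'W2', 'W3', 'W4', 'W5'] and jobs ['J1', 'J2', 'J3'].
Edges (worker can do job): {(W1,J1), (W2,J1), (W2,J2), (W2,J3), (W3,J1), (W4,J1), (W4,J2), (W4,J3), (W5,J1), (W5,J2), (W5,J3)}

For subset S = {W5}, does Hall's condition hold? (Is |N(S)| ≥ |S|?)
Yes: |N(S)| = 3, |S| = 1

Subset S = {W5}
Neighbors N(S) = {J1, J2, J3}

|N(S)| = 3, |S| = 1
Hall's condition: |N(S)| ≥ |S| is satisfied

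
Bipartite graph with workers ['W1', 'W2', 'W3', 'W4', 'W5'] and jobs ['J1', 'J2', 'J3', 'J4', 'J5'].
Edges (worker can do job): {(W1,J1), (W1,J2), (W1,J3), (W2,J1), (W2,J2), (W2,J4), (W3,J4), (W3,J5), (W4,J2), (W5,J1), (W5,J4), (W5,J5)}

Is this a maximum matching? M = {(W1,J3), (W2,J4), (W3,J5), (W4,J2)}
No, size 4 is not maximum

Proposed matching has size 4.
Maximum matching size for this graph: 5.

This is NOT maximum - can be improved to size 5.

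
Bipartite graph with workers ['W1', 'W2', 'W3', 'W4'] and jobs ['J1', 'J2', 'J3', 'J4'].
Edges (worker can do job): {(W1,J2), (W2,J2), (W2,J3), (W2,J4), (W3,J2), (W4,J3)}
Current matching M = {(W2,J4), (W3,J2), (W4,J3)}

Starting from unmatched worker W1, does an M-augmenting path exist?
No augmenting path from W1

Alternating search from W1 reaches jobs: {J2}.
Every reachable job is already matched in M, and following those matched edges back to workers exposes no further unvisited jobs.
No M-augmenting path from W1 exists.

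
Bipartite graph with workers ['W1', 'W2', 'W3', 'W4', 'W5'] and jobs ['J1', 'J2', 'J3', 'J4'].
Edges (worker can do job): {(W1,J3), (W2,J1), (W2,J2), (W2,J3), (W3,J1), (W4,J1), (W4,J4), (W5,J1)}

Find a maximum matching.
Matching: {(W1,J3), (W2,J2), (W3,J1), (W4,J4)}

Maximum matching (size 4):
  W1 → J3
  W2 → J2
  W3 → J1
  W4 → J4

Each worker is assigned to at most one job, and each job to at most one worker.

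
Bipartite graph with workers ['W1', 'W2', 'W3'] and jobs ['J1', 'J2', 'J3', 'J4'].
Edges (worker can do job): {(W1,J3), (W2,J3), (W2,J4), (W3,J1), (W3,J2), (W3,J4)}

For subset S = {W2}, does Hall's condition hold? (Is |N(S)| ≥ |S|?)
Yes: |N(S)| = 2, |S| = 1

Subset S = {W2}
Neighbors N(S) = {J3, J4}

|N(S)| = 2, |S| = 1
Hall's condition: |N(S)| ≥ |S| is satisfied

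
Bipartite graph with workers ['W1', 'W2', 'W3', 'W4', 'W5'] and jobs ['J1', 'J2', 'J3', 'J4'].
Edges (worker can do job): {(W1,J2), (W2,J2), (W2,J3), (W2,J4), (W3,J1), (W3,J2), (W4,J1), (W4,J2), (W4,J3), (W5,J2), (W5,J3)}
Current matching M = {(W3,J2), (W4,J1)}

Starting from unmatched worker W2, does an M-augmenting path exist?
Yes: W2 → J4

An M-augmenting path alternates non-matching / matching edges, starting and ending at unmatched vertices.
Path: W2 → J4
(J4 is unmatched in M, so the path is augmenting.)
Flipping edges along this path would increase |M| from 2 to 3.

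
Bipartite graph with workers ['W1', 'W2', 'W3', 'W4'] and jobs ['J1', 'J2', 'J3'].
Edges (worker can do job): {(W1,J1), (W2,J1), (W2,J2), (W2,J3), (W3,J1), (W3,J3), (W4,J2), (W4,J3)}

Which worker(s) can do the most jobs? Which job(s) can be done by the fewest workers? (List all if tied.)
Most versatile: W2 (3 jobs); Least covered: J2 (2 workers)

Worker degrees (jobs they can do): W1:1, W2:3, W3:2, W4:2
Job degrees (workers who can do it): J1:3, J2:2, J3:3

Maximum worker degree is 3, achieved by: W2
Minimum job degree is 2, achieved by: J2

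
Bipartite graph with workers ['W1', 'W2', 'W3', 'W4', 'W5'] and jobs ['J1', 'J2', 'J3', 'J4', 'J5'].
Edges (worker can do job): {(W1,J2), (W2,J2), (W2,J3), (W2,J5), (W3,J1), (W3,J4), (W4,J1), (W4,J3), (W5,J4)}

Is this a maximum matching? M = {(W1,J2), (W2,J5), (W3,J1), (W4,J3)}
No, size 4 is not maximum

Proposed matching has size 4.
Maximum matching size for this graph: 5.

This is NOT maximum - can be improved to size 5.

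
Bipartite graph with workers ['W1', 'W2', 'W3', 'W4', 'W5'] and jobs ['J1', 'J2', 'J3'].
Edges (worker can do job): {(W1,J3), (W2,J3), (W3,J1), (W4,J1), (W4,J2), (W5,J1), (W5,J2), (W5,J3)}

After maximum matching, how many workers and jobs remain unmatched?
Unmatched: 2 workers, 0 jobs

Maximum matching size: 3
Workers: 5 total, 3 matched, 2 unmatched
Jobs: 3 total, 3 matched, 0 unmatched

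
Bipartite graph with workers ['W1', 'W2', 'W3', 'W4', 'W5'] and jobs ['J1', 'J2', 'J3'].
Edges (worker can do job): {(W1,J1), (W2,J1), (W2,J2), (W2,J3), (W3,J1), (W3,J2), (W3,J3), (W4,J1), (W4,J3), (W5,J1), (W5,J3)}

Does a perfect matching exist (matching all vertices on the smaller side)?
Yes, perfect matching exists (size 3)

Perfect matching: {(W2,J2), (W3,J3), (W5,J1)}
All 3 vertices on the smaller side are matched.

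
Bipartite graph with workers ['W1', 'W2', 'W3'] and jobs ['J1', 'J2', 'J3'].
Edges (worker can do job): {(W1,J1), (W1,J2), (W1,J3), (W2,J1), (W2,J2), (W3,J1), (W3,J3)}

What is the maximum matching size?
Maximum matching size = 3

Maximum matching: {(W1,J2), (W2,J1), (W3,J3)}
Size: 3

This assigns 3 workers to 3 distinct jobs.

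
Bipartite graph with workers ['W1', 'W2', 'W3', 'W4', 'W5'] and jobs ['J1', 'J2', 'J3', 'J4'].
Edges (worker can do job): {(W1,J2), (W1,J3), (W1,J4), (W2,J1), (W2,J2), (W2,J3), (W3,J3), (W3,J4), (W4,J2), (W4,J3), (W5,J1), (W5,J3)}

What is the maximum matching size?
Maximum matching size = 4

Maximum matching: {(W1,J4), (W3,J3), (W4,J2), (W5,J1)}
Size: 4

This assigns 4 workers to 4 distinct jobs.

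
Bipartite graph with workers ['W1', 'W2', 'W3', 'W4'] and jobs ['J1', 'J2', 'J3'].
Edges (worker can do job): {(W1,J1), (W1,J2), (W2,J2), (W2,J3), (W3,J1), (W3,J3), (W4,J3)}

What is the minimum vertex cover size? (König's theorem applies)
Minimum vertex cover size = 3

By König's theorem: in bipartite graphs,
min vertex cover = max matching = 3

Maximum matching has size 3, so minimum vertex cover also has size 3.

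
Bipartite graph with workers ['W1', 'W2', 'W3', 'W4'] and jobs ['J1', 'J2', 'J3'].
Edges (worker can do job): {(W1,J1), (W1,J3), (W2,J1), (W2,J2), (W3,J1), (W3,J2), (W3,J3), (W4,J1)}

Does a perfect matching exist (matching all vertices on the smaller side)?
Yes, perfect matching exists (size 3)

Perfect matching: {(W2,J2), (W3,J3), (W4,J1)}
All 3 vertices on the smaller side are matched.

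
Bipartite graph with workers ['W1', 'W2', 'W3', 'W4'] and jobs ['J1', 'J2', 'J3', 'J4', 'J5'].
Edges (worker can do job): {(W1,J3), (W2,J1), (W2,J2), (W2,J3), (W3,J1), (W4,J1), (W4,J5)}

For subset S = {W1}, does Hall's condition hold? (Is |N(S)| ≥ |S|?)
Yes: |N(S)| = 1, |S| = 1

Subset S = {W1}
Neighbors N(S) = {J3}

|N(S)| = 1, |S| = 1
Hall's condition: |N(S)| ≥ |S| is satisfied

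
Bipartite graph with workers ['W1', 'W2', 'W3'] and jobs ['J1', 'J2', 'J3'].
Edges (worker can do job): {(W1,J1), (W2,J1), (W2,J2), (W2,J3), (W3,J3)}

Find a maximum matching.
Matching: {(W1,J1), (W2,J2), (W3,J3)}

Maximum matching (size 3):
  W1 → J1
  W2 → J2
  W3 → J3

Each worker is assigned to at most one job, and each job to at most one worker.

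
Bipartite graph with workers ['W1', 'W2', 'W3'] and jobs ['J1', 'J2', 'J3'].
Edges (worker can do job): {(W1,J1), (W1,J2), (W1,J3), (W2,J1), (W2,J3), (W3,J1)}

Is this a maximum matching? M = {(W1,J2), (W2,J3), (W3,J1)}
Yes, size 3 is maximum

Proposed matching has size 3.
Maximum matching size for this graph: 3.

This is a maximum matching.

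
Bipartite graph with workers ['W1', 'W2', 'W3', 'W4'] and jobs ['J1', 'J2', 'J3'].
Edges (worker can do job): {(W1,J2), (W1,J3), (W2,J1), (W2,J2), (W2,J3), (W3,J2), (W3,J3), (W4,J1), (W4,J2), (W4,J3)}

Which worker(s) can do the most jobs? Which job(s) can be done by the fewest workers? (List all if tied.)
Most versatile: W2, W4 (3 jobs); Least covered: J1 (2 workers)

Worker degrees (jobs they can do): W1:2, W2:3, W3:2, W4:3
Job degrees (workers who can do it): J1:2, J2:4, J3:4

Maximum worker degree is 3, achieved by: W2, W4
Minimum job degree is 2, achieved by: J1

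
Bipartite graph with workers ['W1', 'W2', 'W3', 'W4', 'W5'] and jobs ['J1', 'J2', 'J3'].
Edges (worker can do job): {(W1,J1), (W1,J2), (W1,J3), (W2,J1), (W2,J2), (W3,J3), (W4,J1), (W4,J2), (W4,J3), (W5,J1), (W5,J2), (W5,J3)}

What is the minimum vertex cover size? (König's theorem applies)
Minimum vertex cover size = 3

By König's theorem: in bipartite graphs,
min vertex cover = max matching = 3

Maximum matching has size 3, so minimum vertex cover also has size 3.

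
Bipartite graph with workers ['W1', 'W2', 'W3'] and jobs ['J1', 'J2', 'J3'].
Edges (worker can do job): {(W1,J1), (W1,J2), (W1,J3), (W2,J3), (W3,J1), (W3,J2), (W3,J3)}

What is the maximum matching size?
Maximum matching size = 3

Maximum matching: {(W1,J2), (W2,J3), (W3,J1)}
Size: 3

This assigns 3 workers to 3 distinct jobs.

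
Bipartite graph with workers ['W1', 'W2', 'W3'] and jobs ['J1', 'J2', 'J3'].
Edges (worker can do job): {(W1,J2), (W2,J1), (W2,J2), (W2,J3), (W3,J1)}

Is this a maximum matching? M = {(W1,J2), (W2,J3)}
No, size 2 is not maximum

Proposed matching has size 2.
Maximum matching size for this graph: 3.

This is NOT maximum - can be improved to size 3.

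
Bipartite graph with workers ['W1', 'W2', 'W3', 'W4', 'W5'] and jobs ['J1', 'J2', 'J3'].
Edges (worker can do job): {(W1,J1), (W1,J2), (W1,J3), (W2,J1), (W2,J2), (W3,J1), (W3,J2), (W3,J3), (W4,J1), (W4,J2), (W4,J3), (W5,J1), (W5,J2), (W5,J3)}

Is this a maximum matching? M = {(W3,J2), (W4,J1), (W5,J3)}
Yes, size 3 is maximum

Proposed matching has size 3.
Maximum matching size for this graph: 3.

This is a maximum matching.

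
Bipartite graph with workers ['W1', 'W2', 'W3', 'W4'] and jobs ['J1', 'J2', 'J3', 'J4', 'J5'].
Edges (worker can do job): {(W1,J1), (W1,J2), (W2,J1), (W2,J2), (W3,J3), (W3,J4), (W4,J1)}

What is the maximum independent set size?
Maximum independent set = 6

By König's theorem:
- Min vertex cover = Max matching = 3
- Max independent set = Total vertices - Min vertex cover
- Max independent set = 9 - 3 = 6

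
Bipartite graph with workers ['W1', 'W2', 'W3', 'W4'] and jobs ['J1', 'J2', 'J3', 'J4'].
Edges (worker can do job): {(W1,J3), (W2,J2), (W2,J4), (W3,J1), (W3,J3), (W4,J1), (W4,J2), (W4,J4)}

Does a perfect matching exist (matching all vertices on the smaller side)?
Yes, perfect matching exists (size 4)

Perfect matching: {(W1,J3), (W2,J2), (W3,J1), (W4,J4)}
All 4 vertices on the smaller side are matched.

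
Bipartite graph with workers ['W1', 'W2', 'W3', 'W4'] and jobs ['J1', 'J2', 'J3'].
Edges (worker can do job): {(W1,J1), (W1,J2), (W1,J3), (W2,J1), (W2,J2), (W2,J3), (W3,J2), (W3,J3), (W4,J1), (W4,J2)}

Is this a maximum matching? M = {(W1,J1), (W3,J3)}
No, size 2 is not maximum

Proposed matching has size 2.
Maximum matching size for this graph: 3.

This is NOT maximum - can be improved to size 3.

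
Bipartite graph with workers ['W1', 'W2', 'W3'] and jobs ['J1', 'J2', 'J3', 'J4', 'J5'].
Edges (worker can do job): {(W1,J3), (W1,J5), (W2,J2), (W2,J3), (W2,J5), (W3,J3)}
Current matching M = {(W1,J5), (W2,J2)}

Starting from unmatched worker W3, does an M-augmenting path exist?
Yes: W3 → J3

An M-augmenting path alternates non-matching / matching edges, starting and ending at unmatched vertices.
Path: W3 → J3
(J3 is unmatched in M, so the path is augmenting.)
Flipping edges along this path would increase |M| from 2 to 3.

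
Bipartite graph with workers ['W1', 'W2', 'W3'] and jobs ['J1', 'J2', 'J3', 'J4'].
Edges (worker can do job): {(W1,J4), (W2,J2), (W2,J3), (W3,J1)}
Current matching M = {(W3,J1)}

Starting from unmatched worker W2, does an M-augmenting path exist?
Yes: W2 → J2

An M-augmenting path alternates non-matching / matching edges, starting and ending at unmatched vertices.
Path: W2 → J2
(J2 is unmatched in M, so the path is augmenting.)
Flipping edges along this path would increase |M| from 1 to 2.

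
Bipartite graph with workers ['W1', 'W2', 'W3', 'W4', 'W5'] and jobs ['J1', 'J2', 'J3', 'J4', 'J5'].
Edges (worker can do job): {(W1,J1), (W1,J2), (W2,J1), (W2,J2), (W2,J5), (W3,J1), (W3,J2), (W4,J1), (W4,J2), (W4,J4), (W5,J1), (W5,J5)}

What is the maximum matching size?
Maximum matching size = 4

Maximum matching: {(W1,J2), (W3,J1), (W4,J4), (W5,J5)}
Size: 4

This assigns 4 workers to 4 distinct jobs.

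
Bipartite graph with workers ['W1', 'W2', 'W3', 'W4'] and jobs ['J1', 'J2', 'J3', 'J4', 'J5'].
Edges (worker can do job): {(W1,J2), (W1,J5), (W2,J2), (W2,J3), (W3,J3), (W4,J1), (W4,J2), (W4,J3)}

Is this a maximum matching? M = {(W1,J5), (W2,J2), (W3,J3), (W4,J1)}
Yes, size 4 is maximum

Proposed matching has size 4.
Maximum matching size for this graph: 4.

This is a maximum matching.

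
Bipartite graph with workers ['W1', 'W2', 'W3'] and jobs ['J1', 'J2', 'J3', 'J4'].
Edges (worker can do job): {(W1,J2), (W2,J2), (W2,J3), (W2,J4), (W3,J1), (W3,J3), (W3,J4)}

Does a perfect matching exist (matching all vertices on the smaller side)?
Yes, perfect matching exists (size 3)

Perfect matching: {(W1,J2), (W2,J3), (W3,J1)}
All 3 vertices on the smaller side are matched.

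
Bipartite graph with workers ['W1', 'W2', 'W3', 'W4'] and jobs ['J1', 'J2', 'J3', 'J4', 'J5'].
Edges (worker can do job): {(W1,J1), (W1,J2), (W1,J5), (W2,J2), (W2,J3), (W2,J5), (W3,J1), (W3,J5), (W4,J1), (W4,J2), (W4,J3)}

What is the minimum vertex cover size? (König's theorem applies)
Minimum vertex cover size = 4

By König's theorem: in bipartite graphs,
min vertex cover = max matching = 4

Maximum matching has size 4, so minimum vertex cover also has size 4.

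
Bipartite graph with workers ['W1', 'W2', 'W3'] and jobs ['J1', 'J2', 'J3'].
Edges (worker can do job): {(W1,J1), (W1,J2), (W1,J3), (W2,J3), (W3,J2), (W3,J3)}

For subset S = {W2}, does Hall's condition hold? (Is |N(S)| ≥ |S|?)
Yes: |N(S)| = 1, |S| = 1

Subset S = {W2}
Neighbors N(S) = {J3}

|N(S)| = 1, |S| = 1
Hall's condition: |N(S)| ≥ |S| is satisfied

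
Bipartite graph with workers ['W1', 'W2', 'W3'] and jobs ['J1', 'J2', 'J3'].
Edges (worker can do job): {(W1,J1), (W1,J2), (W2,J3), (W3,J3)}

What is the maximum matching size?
Maximum matching size = 2

Maximum matching: {(W1,J1), (W3,J3)}
Size: 2

This assigns 2 workers to 2 distinct jobs.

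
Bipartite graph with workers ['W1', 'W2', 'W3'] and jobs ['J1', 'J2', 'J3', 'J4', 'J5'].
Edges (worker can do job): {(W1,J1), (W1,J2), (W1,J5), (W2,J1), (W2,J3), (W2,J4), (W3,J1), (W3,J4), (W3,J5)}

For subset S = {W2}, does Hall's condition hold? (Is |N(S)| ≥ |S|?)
Yes: |N(S)| = 3, |S| = 1

Subset S = {W2}
Neighbors N(S) = {J1, J3, J4}

|N(S)| = 3, |S| = 1
Hall's condition: |N(S)| ≥ |S| is satisfied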